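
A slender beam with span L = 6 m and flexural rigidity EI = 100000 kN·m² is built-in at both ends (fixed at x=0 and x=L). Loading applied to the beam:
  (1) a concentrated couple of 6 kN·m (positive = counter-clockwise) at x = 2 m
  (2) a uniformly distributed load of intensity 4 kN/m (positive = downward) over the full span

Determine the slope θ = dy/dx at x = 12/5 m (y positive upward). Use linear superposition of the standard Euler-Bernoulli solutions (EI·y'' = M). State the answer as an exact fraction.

θ(12/5) = -63/3125000 rad

Load 1 — applied couple M₀=6 kN·m at a=2 m (b=L-a=4):
  θ_1 = (R_Ax²/2 - M_Ax - M₀(x-a))/EI  [x>a] with R_A=4/3, M_A=0 = ((4/3)·(12/5)²/2 - 0·(12/5) - 6·((12/5)-2))/100000 = 9/625000 rad
Load 2 — uniform load w=4 kN/m over full span:
  θ_2 = -wx(L-x)(L-2x)/(12EI) = -4·(12/5)·(6-(12/5))·(6-2·(12/5))/(12·100000) = -27/781250 rad
Superposition: θ = Σ θ_i = -63/3125000 rad ≈ -0.000020 rad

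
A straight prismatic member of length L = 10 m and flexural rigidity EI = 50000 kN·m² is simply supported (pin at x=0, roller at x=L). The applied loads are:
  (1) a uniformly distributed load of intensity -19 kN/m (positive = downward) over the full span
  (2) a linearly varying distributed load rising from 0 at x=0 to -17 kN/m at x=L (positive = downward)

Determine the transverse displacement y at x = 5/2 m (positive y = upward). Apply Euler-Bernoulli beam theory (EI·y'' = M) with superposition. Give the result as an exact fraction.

y(5/2) = 1237/24576 m

Load 1 — uniform load w=-19 kN/m over full span:
  y_1 = -wx(L³-2Lx²+x³)/(24EI) = -(-19)·(5/2)·(10³-2·10·(5/2)²+(5/2)³)/(24·50000) = 361/10240 m
Load 2 — triangular load w₀=-17 kN/m (0→w₀ over full span):
  y_2 = -w₀x(7L⁴-10L²x²+3x⁴)/(360LEI) = -(-17)·(5/2)·(7·10⁴-10·10²·(5/2)²+3·(5/2)⁴)/(360·10·50000) = 1853/122880 m
Superposition: y = Σ y_i = 1237/24576 m ≈ 0.050334 m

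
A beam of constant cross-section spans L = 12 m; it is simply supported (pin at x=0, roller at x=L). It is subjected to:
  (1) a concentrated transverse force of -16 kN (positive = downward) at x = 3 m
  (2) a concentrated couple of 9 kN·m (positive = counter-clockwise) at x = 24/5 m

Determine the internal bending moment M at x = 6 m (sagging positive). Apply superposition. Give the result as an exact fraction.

M(6) = -57/2 kN·m

Load 1 — point force P=-16 kN at a=3 m (b=L-a=9):
  M_1 = Pa(L-x)/L  [x>a] = (-16)·3·(12-6)/12 = -24 kN·m
Load 2 — applied couple M₀=9 kN·m at a=24/5 m (b=L-a=36/5):
  M_2 = M₀x/L - M₀  [x>a] = 9·6/12 - 9 = -9/2 kN·m
Superposition: M = Σ M_i = -57/2 kN·m ≈ -28.500000 kN·m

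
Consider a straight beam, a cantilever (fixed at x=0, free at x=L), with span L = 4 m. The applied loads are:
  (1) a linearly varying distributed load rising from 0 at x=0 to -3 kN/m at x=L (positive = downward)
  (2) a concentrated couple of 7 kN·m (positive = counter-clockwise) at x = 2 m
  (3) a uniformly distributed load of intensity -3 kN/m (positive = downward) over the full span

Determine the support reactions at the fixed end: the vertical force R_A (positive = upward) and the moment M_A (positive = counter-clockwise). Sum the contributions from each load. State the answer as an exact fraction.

R_A = -18 kN, M_A = -47 kN·m

Load 1 — triangular load w₀=-3 kN/m (0→w₀ over full span):
  R_A = w₀L/2 = (-3)·4/2 = -6 kN
  M_A = w₀L²/3 = (-3)·4²/3 = -16 kN·m
Load 2 — applied couple M₀=7 kN·m at a=2 m (b=L-a=2):
  R_A = 0 kN
  M_A = -M₀ = -7 kN·m
Load 3 — uniform load w=-3 kN/m over full span:
  R_A = wL = (-3)·4 = -12 kN
  M_A = wL²/2 = (-3)·4²/2 = -24 kN·m
Superposition: R_A = -18 kN, M_A = -47 kN·m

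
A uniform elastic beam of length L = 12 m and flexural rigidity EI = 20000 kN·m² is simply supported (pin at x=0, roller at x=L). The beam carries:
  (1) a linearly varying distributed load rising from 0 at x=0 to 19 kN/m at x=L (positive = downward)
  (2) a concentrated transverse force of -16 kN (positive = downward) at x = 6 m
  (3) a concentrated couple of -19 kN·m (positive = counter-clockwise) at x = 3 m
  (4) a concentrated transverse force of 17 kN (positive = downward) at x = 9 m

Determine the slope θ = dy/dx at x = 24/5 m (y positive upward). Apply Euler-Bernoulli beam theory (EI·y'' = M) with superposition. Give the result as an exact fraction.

θ(24/5) = -601627/50000000 rad

Load 1 — triangular load w₀=19 kN/m (0→w₀ over full span):
  θ_1 = -w₀(7L⁴-30L²x²+15x⁴)/(360LEI) = -19·(7·12⁴-30·12²·(24/5)²+15·(24/5)⁴)/(360·12·20000) = -18411/1562500 rad
Load 2 — point force P=-16 kN at a=6 m (b=L-a=6):
  θ_2 = -Pb(L²-b²-3x²)/(6LEI)  [x≤a] = -(-16)·6·(12²-6²-3·(24/5)²)/(6·12·20000) = 81/31250 rad
Load 3 — applied couple M₀=-19 kN·m at a=3 m (b=L-a=9):
  θ_3 = (M₀x²/(2L)-M₀(x-a)+C₁)/EI  [x>a] with C₁=M₀(3b²-L²)/(6L)=-209/8 = ((-19)·(24/5)²/(2·12)-(-19)·((24/5)-3)+(-209/8))/20000 = -2033/4000000 rad
Load 4 — point force P=17 kN at a=9 m (b=L-a=3):
  θ_4 = -Pb(L²-b²-3x²)/(6LEI)  [x≤a] = -17·3·(12²-3²-3·(24/5)²)/(6·12·20000) = -9333/4000000 rad
Superposition: θ = Σ θ_i = -601627/50000000 rad ≈ -0.012033 rad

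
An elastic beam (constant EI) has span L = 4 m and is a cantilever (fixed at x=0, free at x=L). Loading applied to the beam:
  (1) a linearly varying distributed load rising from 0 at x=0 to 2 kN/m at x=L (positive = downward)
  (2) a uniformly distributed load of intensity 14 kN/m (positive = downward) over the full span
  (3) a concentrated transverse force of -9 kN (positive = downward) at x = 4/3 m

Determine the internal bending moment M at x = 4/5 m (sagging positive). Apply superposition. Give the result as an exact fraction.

Load 1 — triangular load w₀=2 kN/m (0→w₀ over full span):
  M_1 = w₀Lx/2 - w₀L²/3 - w₀x³/(6L) = 2·4·(4/5)/2 - 2·4²/3 - 2·(4/5)³/(6·4) = -2816/375 kN·m
Load 2 — uniform load w=14 kN/m over full span:
  M_2 = -w(L-x)²/2 = -14·(4-(4/5))²/2 = -1792/25 kN·m
Load 3 — point force P=-9 kN at a=4/3 m (b=L-a=8/3):
  M_3 = -P(a-x)  [x≤a] = -(-9)·((4/3)-(4/5)) = 24/5 kN·m
Superposition: M = Σ M_i = -27896/375 kN·m ≈ -74.389333 kN·m

M(4/5) = -27896/375 kN·m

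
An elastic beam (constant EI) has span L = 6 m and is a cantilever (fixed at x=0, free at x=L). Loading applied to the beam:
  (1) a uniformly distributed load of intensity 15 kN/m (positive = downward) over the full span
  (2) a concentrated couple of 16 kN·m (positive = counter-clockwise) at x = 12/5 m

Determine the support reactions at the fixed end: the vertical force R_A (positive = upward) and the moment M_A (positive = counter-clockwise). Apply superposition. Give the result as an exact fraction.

Load 1 — uniform load w=15 kN/m over full span:
  R_A = wL = 15·6 = 90 kN
  M_A = wL²/2 = 15·6²/2 = 270 kN·m
Load 2 — applied couple M₀=16 kN·m at a=12/5 m (b=L-a=18/5):
  R_A = 0 kN
  M_A = -M₀ = -16 kN·m
Superposition: R_A = 90 kN, M_A = 254 kN·m

R_A = 90 kN, M_A = 254 kN·m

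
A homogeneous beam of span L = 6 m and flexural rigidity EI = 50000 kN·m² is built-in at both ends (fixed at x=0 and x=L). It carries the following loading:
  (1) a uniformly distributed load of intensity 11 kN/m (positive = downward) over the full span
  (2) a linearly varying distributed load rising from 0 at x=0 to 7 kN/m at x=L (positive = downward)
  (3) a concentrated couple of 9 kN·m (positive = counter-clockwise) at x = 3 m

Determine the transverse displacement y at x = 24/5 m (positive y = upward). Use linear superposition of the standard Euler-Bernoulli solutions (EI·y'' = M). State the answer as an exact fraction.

Load 1 — uniform load w=11 kN/m over full span:
  y_1 = -wx²(L-x)²/(24EI) = -11·(24/5)²·(6-(24/5))²/(24·50000) = -594/1953125 m
Load 2 — triangular load w₀=7 kN/m (0→w₀ over full span):
  y_2 = -w₀x²(L-x)²(x+2L)/(120LEI) = -7·(24/5)²·(6-(24/5))²·((24/5)+2·6)/(120·6·50000) = -5292/48828125 m
Load 3 — applied couple M₀=9 kN·m at a=3 m (b=L-a=3):
  y_3 = (R_Ax³/6 - M_Ax²/2 - M₀(x-a)²/2)/EI  [x>a] with R_A=9/4, M_A=9/4 = ((9/4)·(24/5)³/6 - (9/4)·(24/5)²/2 - 9·((24/5)-3)²/2)/50000 = 243/12500000 m
Superposition: y = Σ y_i = -614169/1562500000 m ≈ -0.000393 m

y(24/5) = -614169/1562500000 m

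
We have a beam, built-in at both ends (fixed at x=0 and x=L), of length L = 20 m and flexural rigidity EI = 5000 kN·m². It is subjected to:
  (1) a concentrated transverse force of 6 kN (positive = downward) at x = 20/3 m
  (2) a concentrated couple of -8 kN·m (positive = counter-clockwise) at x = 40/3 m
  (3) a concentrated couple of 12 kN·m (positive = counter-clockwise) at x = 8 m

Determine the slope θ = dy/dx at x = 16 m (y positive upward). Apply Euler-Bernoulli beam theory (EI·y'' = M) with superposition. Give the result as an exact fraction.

θ(16) = 1462/703125 rad

Load 1 — point force P=6 kN at a=20/3 m (b=L-a=40/3):
  θ_1 = Pa²(L-x)(2bL-(3b+a)(L-x))/(2L³EI)  [x>a] = 6·(20/3)²·(20-16)·(2·(40/3)·20-(3·(40/3)+(20/3))·(20-16))/(2·20³·5000) = 26/5625 rad
Load 2 — applied couple M₀=-8 kN·m at a=40/3 m (b=L-a=20/3):
  θ_2 = (R_Ax²/2 - M_Ax - M₀(x-a))/EI  [x>a] with R_A=-8/15, M_A=-8/3 = ((-8/15)·16²/2 - (-8/3)·16 - (-8)·(16-(40/3)))/5000 = -8/9375 rad
Load 3 — applied couple M₀=12 kN·m at a=8 m (b=L-a=12):
  θ_3 = (R_Ax²/2 - M_Ax - M₀(x-a))/EI  [x>a] with R_A=108/125, M_A=36/25 = ((108/125)·16²/2 - (36/25)·16 - 12·(16-8))/5000 = -132/78125 rad
Superposition: θ = Σ θ_i = 1462/703125 rad ≈ 0.002079 rad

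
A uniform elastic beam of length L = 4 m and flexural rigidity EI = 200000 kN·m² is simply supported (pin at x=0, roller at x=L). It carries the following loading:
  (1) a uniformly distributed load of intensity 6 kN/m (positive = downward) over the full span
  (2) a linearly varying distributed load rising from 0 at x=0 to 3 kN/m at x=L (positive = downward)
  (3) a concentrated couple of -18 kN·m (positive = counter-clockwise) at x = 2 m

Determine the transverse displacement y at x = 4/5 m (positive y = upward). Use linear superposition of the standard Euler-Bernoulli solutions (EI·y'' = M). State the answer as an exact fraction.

Load 1 — uniform load w=6 kN/m over full span:
  y_1 = -wx(L³-2Lx²+x³)/(24EI) = -6·(4/5)·(4³-2·4·(4/5)²+(4/5)³)/(24·200000) = -116/1953125 m
Load 2 — triangular load w₀=3 kN/m (0→w₀ over full span):
  y_2 = -w₀x(7L⁴-10L²x²+3x⁴)/(360LEI) = -3·(4/5)·(7·4⁴-10·4²·(4/5)²+3·(4/5)⁴)/(360·4·200000) = -688/48828125 m
Load 3 — applied couple M₀=-18 kN·m at a=2 m (b=L-a=2):
  y_3 = (M₀x³/(6L)+C₁x)/EI  [x≤a] with C₁=M₀(3b²-L²)/(6L)=3 = ((-18)·(4/5)³/(6·4)+3·(4/5))/200000 = 63/6250000 m
Superposition: y = Σ y_i = -49533/781250000 m ≈ -0.000063 m

y(4/5) = -49533/781250000 m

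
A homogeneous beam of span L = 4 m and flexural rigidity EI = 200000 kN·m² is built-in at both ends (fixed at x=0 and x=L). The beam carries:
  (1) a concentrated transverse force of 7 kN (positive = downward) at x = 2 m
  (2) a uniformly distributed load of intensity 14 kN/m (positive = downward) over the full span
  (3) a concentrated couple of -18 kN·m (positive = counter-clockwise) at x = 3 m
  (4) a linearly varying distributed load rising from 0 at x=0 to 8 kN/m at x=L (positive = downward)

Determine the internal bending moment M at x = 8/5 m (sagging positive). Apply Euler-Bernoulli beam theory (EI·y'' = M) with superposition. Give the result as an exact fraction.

M(8/5) = 29659/3000 kN·m

Load 1 — point force P=7 kN at a=2 m (b=L-a=2):
  M_1 = Pb²(3a+b)x/L³ - Pab²/L²  [x≤a] = 7·2²·(3·2+2)·(8/5)/4³ - 7·2·2²/4² = 21/10 kN·m
Load 2 — uniform load w=14 kN/m over full span:
  M_2 = wLx/2 - wL²/12 - wx²/2 = 14·4·(8/5)/2 - 14·4²/12 - 14·(8/5)²/2 = 616/75 kN·m
Load 3 — applied couple M₀=-18 kN·m at a=3 m (b=L-a=1):
  M_3 = R_Ax - M_A  [x≤a] with R_A=-81/16, M_A=-45/8 = (-81/16)·(8/5) - (-45/8) = -99/40 kN·m
Load 4 — triangular load w₀=8 kN/m (0→w₀ over full span):
  M_4 = 3w₀Lx/20 - w₀L²/30 - w₀x³/(6L) = 3·8·4·(8/5)/20 - 8·4²/30 - 8·(8/5)³/(6·4) = 256/125 kN·m
Superposition: M = Σ M_i = 29659/3000 kN·m ≈ 9.886333 kN·m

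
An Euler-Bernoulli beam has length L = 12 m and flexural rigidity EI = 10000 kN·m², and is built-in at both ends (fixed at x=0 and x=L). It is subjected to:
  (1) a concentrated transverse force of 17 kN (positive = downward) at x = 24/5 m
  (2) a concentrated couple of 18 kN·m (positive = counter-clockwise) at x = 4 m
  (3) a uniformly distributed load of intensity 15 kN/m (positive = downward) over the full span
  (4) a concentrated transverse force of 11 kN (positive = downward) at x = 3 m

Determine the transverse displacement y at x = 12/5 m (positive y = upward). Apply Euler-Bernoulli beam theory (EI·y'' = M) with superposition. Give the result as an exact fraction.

y(12/5) = -13077063/312500000 m

Load 1 — point force P=17 kN at a=24/5 m (b=L-a=36/5):
  y_1 = -Pb²x²(3aL-(3a+b)x)/(6L³EI)  [x≤a] = -17·(36/5)²·(12/5)²·(3·(24/5)·12-(3·(24/5)+(36/5))·(12/5))/(6·12³·10000) = -57834/9765625 m
Load 2 — applied couple M₀=18 kN·m at a=4 m (b=L-a=8):
  y_2 = (R_Ax³/6 - M_Ax²/2)/EI  [x≤a] with R_A=2, M_A=0 = (2·(12/5)³/6 - 0·(12/5)²/2)/10000 = 36/78125 m
Load 3 — uniform load w=15 kN/m over full span:
  y_3 = -wx²(L-x)²/(24EI) = -15·(12/5)²·(12-(12/5))²/(24·10000) = -2592/78125 m
Load 4 — point force P=11 kN at a=3 m (b=L-a=9):
  y_4 = -Pb²x²(3aL-(3a+b)x)/(6L³EI)  [x≤a] = -11·9²·(12/5)²·(3·3·12-(3·3+9)·(12/5))/(6·12³·10000) = -8019/2500000 m
Superposition: y = Σ y_i = -13077063/312500000 m ≈ -0.041847 m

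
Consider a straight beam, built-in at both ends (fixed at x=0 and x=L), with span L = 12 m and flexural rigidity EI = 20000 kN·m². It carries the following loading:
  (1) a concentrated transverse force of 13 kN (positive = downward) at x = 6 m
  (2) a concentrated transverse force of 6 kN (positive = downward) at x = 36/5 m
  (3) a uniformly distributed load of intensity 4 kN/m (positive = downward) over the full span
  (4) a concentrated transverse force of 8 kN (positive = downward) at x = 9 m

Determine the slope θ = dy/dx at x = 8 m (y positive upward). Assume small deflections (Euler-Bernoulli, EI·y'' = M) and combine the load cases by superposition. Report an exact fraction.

Load 1 — point force P=13 kN at a=6 m (b=L-a=6):
  θ_1 = Pa²(L-x)(2bL-(3b+a)(L-x))/(2L³EI)  [x>a] = 13·6²·(12-8)·(2·6·12-(3·6+6)·(12-8))/(2·12³·20000) = 13/10000 rad
Load 2 — point force P=6 kN at a=36/5 m (b=L-a=24/5):
  θ_2 = Pa²(L-x)(2bL-(3b+a)(L-x))/(2L³EI)  [x>a] = 6·(36/5)²·(12-8)·(2·(24/5)·12-(3·(24/5)+(36/5))·(12-8))/(2·12³·20000) = 81/156250 rad
Load 3 — uniform load w=4 kN/m over full span:
  θ_3 = -wx(L-x)(L-2x)/(12EI) = -4·8·(12-8)·(12-2·8)/(12·20000) = 4/1875 rad
Load 4 — point force P=8 kN at a=9 m (b=L-a=3):
  θ_4 = -Pb²x(2aL-(3a+b)x)/(2L³EI)  [x≤a] = -8·3²·8·(2·9·12-(3·9+3)·8)/(2·12³·20000) = 1/5000 rad
Superposition: θ = Σ θ_i = 15569/3750000 rad ≈ 0.004152 rad

θ(8) = 15569/3750000 rad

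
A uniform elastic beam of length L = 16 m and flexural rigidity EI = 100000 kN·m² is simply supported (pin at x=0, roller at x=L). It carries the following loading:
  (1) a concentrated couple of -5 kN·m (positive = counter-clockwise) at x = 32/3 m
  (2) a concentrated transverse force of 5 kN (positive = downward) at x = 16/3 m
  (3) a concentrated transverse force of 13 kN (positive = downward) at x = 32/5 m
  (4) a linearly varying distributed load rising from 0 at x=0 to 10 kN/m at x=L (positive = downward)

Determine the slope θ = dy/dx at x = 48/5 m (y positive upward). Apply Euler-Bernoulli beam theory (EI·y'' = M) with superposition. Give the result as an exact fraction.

Load 1 — applied couple M₀=-5 kN·m at a=32/3 m (b=L-a=16/3):
  θ_1 = (M₀x²/(2L)+C₁)/EI  [x≤a] with C₁=M₀(3b²-L²)/(6L)=80/9 = ((-5)·(48/5)²/(2·16)+(80/9))/100000 = -31/562500 rad
Load 2 — point force P=5 kN at a=16/3 m (b=L-a=32/3):
  θ_2 = -Pa(2L²-6Lx+3x²+a²)/(6LEI)  [x>a] = -5·(16/3)·(2·16²-6·16·(48/5)+3·(48/5)²+(16/3)²)/(6·16·100000) = 368/1265625 rad
Load 3 — point force P=13 kN at a=32/5 m (b=L-a=48/5):
  θ_3 = -Pa(2L²-6Lx+3x²+a²)/(6LEI)  [x>a] = -13·(32/5)·(2·16²-6·16·(48/5)+3·(48/5)²+(32/5)²)/(6·16·100000) = 312/390625 rad
Load 4 — triangular load w₀=10 kN/m (0→w₀ over full span):
  θ_4 = -w₀(7L⁴-30L²x²+15x⁴)/(360LEI) = -10·(7·16⁴-30·16²·(48/5)²+15·(48/5)⁴)/(360·16·100000) = 7424/3515625 rad
Superposition: θ = Σ θ_i = 398177/126562500 rad ≈ 0.003146 rad

θ(48/5) = 398177/126562500 rad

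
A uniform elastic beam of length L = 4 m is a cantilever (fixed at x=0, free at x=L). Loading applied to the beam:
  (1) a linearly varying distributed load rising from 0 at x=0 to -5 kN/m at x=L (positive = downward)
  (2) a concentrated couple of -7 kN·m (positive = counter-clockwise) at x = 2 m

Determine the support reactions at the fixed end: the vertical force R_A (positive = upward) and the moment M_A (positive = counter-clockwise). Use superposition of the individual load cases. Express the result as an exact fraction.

R_A = -10 kN, M_A = -59/3 kN·m

Load 1 — triangular load w₀=-5 kN/m (0→w₀ over full span):
  R_A = w₀L/2 = (-5)·4/2 = -10 kN
  M_A = w₀L²/3 = (-5)·4²/3 = -80/3 kN·m
Load 2 — applied couple M₀=-7 kN·m at a=2 m (b=L-a=2):
  R_A = 0 kN
  M_A = -M₀ = -(-7) = 7 kN·m
Superposition: R_A = -10 kN, M_A = -59/3 kN·m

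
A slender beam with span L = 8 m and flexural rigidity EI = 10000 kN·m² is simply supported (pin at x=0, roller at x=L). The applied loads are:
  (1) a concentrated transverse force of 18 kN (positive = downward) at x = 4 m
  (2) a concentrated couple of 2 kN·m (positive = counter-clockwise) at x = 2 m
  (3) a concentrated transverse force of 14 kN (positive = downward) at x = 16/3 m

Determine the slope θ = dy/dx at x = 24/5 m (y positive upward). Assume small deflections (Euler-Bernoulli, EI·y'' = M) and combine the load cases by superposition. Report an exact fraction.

Load 1 — point force P=18 kN at a=4 m (b=L-a=4):
  θ_1 = -Pa(2L²-6Lx+3x²+a²)/(6LEI)  [x>a] = -18·4·(2·8²-6·8·(24/5)+3·(24/5)²+4²)/(6·8·10000) = 81/31250 rad
Load 2 — applied couple M₀=2 kN·m at a=2 m (b=L-a=6):
  θ_2 = (M₀x²/(2L)-M₀(x-a)+C₁)/EI  [x>a] with C₁=M₀(3b²-L²)/(6L)=11/6 = (2·(24/5)²/(2·8)-2·((24/5)-2)+(11/6))/10000 = -133/1500000 rad
Load 3 — point force P=14 kN at a=16/3 m (b=L-a=8/3):
  θ_3 = -Pb(L²-b²-3x²)/(6LEI)  [x≤a] = -14·(8/3)·(8²-(8/3)²-3·(24/5)²)/(6·8·10000) = 1204/1265625 rad
Superposition: θ = Σ θ_i = 139913/40500000 rad ≈ 0.003455 rad

θ(24/5) = 139913/40500000 rad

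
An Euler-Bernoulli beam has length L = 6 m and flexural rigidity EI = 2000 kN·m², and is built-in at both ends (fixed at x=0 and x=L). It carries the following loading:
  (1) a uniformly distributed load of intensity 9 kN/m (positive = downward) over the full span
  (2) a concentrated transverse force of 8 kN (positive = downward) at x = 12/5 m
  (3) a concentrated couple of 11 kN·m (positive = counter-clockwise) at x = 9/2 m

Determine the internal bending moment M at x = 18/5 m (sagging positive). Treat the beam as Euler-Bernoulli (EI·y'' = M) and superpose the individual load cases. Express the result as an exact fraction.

M(18/5) = 180179/10000 kN·m

Load 1 — uniform load w=9 kN/m over full span:
  M_1 = wLx/2 - wL²/12 - wx²/2 = 9·6·(18/5)/2 - 9·6²/12 - 9·(18/5)²/2 = 297/25 kN·m
Load 2 — point force P=8 kN at a=12/5 m (b=L-a=18/5):
  M_2 = Pa²(a+3b)(L-x)/L³ - Pa²b/L²  [x>a] = 8·(12/5)²·((12/5)+3·(18/5))·(6-(18/5))/6³ - 8·(12/5)²·(18/5)/6² = 1344/625 kN·m
Load 3 — applied couple M₀=11 kN·m at a=9/2 m (b=L-a=3/2):
  M_3 = R_Ax - M_A  [x≤a] with R_A=33/16, M_A=55/16 = (33/16)·(18/5) - (55/16) = 319/80 kN·m
Superposition: M = Σ M_i = 180179/10000 kN·m ≈ 18.017900 kN·m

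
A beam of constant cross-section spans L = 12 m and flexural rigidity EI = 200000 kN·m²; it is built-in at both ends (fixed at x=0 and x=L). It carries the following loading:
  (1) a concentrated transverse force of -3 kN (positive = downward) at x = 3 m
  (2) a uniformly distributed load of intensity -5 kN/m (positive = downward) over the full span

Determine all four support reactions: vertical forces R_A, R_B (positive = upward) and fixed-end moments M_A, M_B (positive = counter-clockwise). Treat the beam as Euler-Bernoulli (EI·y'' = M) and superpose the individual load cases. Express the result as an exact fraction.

R_A = -1041/32 kN, M_A = -1041/16 kN·m, R_B = -975/32 kN, M_B = 987/16 kN·m

Load 1 — point force P=-3 kN at a=3 m (b=L-a=9):
  R_A = Pb²(3a+b)/L³ = (-3)·9²·(3·3+9)/12³ = -81/32 kN
  M_A = Pab²/L² = (-3)·3·9²/12² = -81/16 kN·m
  R_B = Pa²(a+3b)/L³ = (-3)·3²·(3+3·9)/12³ = -15/32 kN
  M_B = -Pa²b/L² = -(-3)·3²·9/12² = 27/16 kN·m
Load 2 — uniform load w=-5 kN/m over full span:
  R_A = wL/2 = (-5)·12/2 = -30 kN
  M_A = wL²/12 = (-5)·12²/12 = -60 kN·m
  R_B = wL/2 = (-5)·12/2 = -30 kN
  M_B = -wL²/12 = -(-5)·12²/12 = 60 kN·m
Superposition: R_A = -1041/32 kN, M_A = -1041/16 kN·m, R_B = -975/32 kN, M_B = 987/16 kN·m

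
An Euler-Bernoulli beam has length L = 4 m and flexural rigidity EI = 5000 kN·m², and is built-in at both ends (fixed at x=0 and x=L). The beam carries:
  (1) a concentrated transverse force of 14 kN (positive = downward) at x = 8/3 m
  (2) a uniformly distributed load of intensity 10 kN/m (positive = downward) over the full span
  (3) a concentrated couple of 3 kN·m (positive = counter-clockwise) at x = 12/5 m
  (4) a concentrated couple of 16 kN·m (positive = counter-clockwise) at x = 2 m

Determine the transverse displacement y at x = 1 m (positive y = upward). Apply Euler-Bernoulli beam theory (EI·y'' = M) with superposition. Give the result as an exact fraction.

Load 1 — point force P=14 kN at a=8/3 m (b=L-a=4/3):
  y_1 = -Pb²x²(3aL-(3a+b)x)/(6L³EI)  [x≤a] = -14·(4/3)²·1²·(3·(8/3)·4-(3·(8/3)+(4/3))·1)/(6·4³·5000) = -119/405000 m
Load 2 — uniform load w=10 kN/m over full span:
  y_2 = -wx²(L-x)²/(24EI) = -10·1²·(4-1)²/(24·5000) = -3/4000 m
Load 3 — applied couple M₀=3 kN·m at a=12/5 m (b=L-a=8/5):
  y_3 = (R_Ax³/6 - M_Ax²/2)/EI  [x≤a] with R_A=27/25, M_A=24/25 = ((27/25)·1³/6 - (24/25)·1²/2)/5000 = -3/50000 m
Load 4 — applied couple M₀=16 kN·m at a=2 m (b=L-a=2):
  y_4 = (R_Ax³/6 - M_Ax²/2)/EI  [x≤a] with R_A=6, M_A=4 = (6·1³/6 - 4·1²/2)/5000 = -1/5000 m
Superposition: y = Σ y_i = -10561/8100000 m ≈ -0.001304 m

y(1) = -10561/8100000 m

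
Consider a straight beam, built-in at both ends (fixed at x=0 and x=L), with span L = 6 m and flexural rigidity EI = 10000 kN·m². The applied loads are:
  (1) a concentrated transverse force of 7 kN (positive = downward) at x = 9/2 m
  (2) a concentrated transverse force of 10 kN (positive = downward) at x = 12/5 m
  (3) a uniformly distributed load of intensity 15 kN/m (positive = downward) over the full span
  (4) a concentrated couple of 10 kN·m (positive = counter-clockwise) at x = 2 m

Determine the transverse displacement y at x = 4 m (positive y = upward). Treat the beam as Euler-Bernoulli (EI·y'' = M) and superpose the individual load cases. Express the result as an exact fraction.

Load 1 — point force P=7 kN at a=9/2 m (b=L-a=3/2):
  y_1 = -Pb²x²(3aL-(3a+b)x)/(6L³EI)  [x≤a] = -7·(3/2)²·4²·(3·(9/2)·6-(3·(9/2)+(3/2))·4)/(6·6³·10000) = -49/120000 m
Load 2 — point force P=10 kN at a=12/5 m (b=L-a=18/5):
  y_2 = -Pa²(L-x)²(3bL-(3b+a)(L-x))/(6L³EI)  [x>a] = -10·(12/5)²·(6-4)²·(3·(18/5)·6-(3·(18/5)+(12/5))·(6-4))/(6·6³·10000) = -32/46875 m
Load 3 — uniform load w=15 kN/m over full span:
  y_3 = -wx²(L-x)²/(24EI) = -15·4²·(6-4)²/(24·10000) = -1/250 m
Load 4 — applied couple M₀=10 kN·m at a=2 m (b=L-a=4):
  y_4 = (R_Ax³/6 - M_Ax²/2 - M₀(x-a)²/2)/EI  [x>a] with R_A=20/9, M_A=0 = ((20/9)·4³/6 - 0·4²/2 - 10·(4-2)²/2)/10000 = 1/2700 m
Superposition: y = Σ y_i = -127457/27000000 m ≈ -0.004721 m

y(4) = -127457/27000000 m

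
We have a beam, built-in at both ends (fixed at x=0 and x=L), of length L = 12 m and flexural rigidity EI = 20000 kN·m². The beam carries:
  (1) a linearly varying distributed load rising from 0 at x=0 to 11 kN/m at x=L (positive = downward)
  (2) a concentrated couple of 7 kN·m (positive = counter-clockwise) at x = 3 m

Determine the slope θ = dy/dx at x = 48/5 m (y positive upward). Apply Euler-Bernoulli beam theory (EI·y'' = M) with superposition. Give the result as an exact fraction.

θ(48/5) = 12147/3125000 rad

Load 1 — triangular load w₀=11 kN/m (0→w₀ over full span):
  θ_1 = -w₀(2x(L-x)(L-2x)(x+2L)+x²(L-x)²)/(120LEI) = -11·(2·(48/5)·(12-(48/5))·(12-2·(48/5))·((48/5)+2·12)+(48/5)²·(12-(48/5))²)/(120·12·20000) = 1584/390625 rad
Load 2 — applied couple M₀=7 kN·m at a=3 m (b=L-a=9):
  θ_2 = (R_Ax²/2 - M_Ax - M₀(x-a))/EI  [x>a] with R_A=21/32, M_A=-21/16 = ((21/32)·(48/5)²/2 - (-21/16)·(48/5) - 7·((48/5)-3))/20000 = -21/125000 rad
Superposition: θ = Σ θ_i = 12147/3125000 rad ≈ 0.003887 rad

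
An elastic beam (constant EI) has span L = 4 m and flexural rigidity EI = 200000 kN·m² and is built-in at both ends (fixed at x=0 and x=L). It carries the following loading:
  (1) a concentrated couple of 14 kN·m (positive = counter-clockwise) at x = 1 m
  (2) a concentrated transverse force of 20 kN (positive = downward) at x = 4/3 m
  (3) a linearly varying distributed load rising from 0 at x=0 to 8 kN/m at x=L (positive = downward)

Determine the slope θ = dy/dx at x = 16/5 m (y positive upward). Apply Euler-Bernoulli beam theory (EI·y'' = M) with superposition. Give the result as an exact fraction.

Load 1 — applied couple M₀=14 kN·m at a=1 m (b=L-a=3):
  θ_1 = (R_Ax²/2 - M_Ax - M₀(x-a))/EI  [x>a] with R_A=63/16, M_A=-21/8 = ((63/16)·(16/5)²/2 - (-21/8)·(16/5) - 14·((16/5)-1))/200000 = -7/625000 rad
Load 2 — point force P=20 kN at a=4/3 m (b=L-a=8/3):
  θ_2 = Pa²(L-x)(2bL-(3b+a)(L-x))/(2L³EI)  [x>a] = 20·(4/3)²·(4-(16/5))·(2·(8/3)·4-(3·(8/3)+(4/3))·(4-(16/5)))/(2·4³·200000) = 13/843750 rad
Load 3 — triangular load w₀=8 kN/m (0→w₀ over full span):
  θ_3 = -w₀(2x(L-x)(L-2x)(x+2L)+x²(L-x)²)/(120LEI) = -8·(2·(16/5)·(4-(16/5))·(4-2·(16/5))·((16/5)+2·4)+(16/5)²·(4-(16/5))²)/(120·4·200000) = 64/5859375 rad
Superposition: θ = Σ θ_i = 6383/421875000 rad ≈ 0.000015 rad

θ(16/5) = 6383/421875000 rad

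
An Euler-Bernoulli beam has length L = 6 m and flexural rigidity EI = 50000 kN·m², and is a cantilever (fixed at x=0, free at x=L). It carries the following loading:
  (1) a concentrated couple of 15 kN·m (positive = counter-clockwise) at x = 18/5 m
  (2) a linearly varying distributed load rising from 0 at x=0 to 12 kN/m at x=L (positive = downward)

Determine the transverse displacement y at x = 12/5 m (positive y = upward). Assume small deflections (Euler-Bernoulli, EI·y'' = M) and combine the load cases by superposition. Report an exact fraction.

y(12/5) = -566217/97656250 m

Load 1 — applied couple M₀=15 kN·m at a=18/5 m (b=L-a=12/5):
  y_1 = M₀x²/(2EI)  [x≤a] = 15·(12/5)²/(2·50000) = 27/31250 m
Load 2 — triangular load w₀=12 kN/m (0→w₀ over full span):
  y_2 = (w₀Lx³/12-w₀L²x²/6-w₀x⁵/(120L))/EI = (12·6·(12/5)³/12-12·6²·(12/5)²/6-12·(12/5)⁵/(120·6))/50000 = -325296/48828125 m
Superposition: y = Σ y_i = -566217/97656250 m ≈ -0.005798 m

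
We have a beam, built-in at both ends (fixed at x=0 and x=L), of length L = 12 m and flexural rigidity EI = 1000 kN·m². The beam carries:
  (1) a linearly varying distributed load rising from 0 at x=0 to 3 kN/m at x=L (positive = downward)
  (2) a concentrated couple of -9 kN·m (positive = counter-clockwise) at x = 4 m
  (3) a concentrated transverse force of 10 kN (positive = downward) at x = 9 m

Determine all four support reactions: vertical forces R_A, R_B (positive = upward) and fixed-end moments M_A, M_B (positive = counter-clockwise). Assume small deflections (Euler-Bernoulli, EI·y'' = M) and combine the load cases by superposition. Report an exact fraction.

Load 1 — triangular load w₀=3 kN/m (0→w₀ over full span):
  R_A = 3w₀L/20 = 3·3·12/20 = 27/5 kN
  M_A = w₀L²/30 = 3·12²/30 = 72/5 kN·m
  R_B = 7w₀L/20 = 7·3·12/20 = 63/5 kN
  M_B = -w₀L²/20 = -3·12²/20 = -108/5 kN·m
Load 2 — applied couple M₀=-9 kN·m at a=4 m (b=L-a=8):
  R_A = 6M₀ab/L³ = 6·(-9)·4·8/12³ = -1 kN
  M_A = M₀b(2a-b)/L² = (-9)·8·(2·4-8)/12² = 0 kN·m
  R_B = -6M₀ab/L³ = -6·(-9)·4·8/12³ = 1 kN
  M_B = M₀a(2b-a)/L² = (-9)·4·(2·8-4)/12² = -3 kN·m
Load 3 — point force P=10 kN at a=9 m (b=L-a=3):
  R_A = Pb²(3a+b)/L³ = 10·3²·(3·9+3)/12³ = 25/16 kN
  M_A = Pab²/L² = 10·9·3²/12² = 45/8 kN·m
  R_B = Pa²(a+3b)/L³ = 10·9²·(9+3·3)/12³ = 135/16 kN
  M_B = -Pa²b/L² = -10·9²·3/12² = -135/8 kN·m
Superposition: R_A = 477/80 kN, M_A = 801/40 kN·m, R_B = 1763/80 kN, M_B = -1659/40 kN·m

R_A = 477/80 kN, M_A = 801/40 kN·m, R_B = 1763/80 kN, M_B = -1659/40 kN·m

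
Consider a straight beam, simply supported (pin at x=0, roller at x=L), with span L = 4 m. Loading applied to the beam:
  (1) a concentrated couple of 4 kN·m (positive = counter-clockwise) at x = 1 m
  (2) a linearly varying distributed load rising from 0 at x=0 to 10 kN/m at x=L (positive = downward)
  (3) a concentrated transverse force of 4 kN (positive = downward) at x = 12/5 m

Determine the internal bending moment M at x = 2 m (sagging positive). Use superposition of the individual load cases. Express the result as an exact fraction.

Load 1 — applied couple M₀=4 kN·m at a=1 m (b=L-a=3):
  M_1 = M₀x/L - M₀  [x>a] = 4·2/4 - 4 = -2 kN·m
Load 2 — triangular load w₀=10 kN/m (0→w₀ over full span):
  M_2 = w₀Lx/6 - w₀x³/(6L) = 10·4·2/6 - 10·2³/(6·4) = 10 kN·m
Load 3 — point force P=4 kN at a=12/5 m (b=L-a=8/5):
  M_3 = Pbx/L  [x≤a] = 4·(8/5)·2/4 = 16/5 kN·m
Superposition: M = Σ M_i = 56/5 kN·m ≈ 11.200000 kN·m

M(2) = 56/5 kN·m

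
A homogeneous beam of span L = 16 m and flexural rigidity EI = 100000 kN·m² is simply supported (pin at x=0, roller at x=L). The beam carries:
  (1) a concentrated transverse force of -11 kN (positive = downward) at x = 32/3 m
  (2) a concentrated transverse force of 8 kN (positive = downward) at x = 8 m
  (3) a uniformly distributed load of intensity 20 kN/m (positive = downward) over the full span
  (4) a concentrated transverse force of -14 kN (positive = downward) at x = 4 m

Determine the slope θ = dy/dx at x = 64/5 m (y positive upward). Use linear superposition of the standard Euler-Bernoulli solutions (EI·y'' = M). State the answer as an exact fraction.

θ(64/5) = 1292213/50625000 rad

Load 1 — point force P=-11 kN at a=32/3 m (b=L-a=16/3):
  θ_1 = -Pa(2L²-6Lx+3x²+a²)/(6LEI)  [x>a] = -(-11)·(32/3)·(2·16²-6·16·(64/5)+3·(64/5)²+(32/3)²)/(6·16·100000) = -8624/6328125 rad
Load 2 — point force P=8 kN at a=8 m (b=L-a=8):
  θ_2 = -Pa(2L²-6Lx+3x²+a²)/(6LEI)  [x>a] = -8·8·(2·16²-6·16·(64/5)+3·(64/5)²+8²)/(6·16·100000) = 84/78125 rad
Load 3 — uniform load w=20 kN/m over full span:
  θ_3 = -w(L³-6Lx²+4x³)/(24EI) = -20·(16³-6·16·(64/5)²+4·(64/5)³)/(24·100000) = 2112/78125 rad
Load 4 — point force P=-14 kN at a=4 m (b=L-a=12):
  θ_4 = -Pa(2L²-6Lx+3x²+a²)/(6LEI)  [x>a] = -(-14)·4·(2·16²-6·16·(64/5)+3·(64/5)²+4²)/(6·16·100000) = -763/625000 rad
Superposition: θ = Σ θ_i = 1292213/50625000 rad ≈ 0.025525 rad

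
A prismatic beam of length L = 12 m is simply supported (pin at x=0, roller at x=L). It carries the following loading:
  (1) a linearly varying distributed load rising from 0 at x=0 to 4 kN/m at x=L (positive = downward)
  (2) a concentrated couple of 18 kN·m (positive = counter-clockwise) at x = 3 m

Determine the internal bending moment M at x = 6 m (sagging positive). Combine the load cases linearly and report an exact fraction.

Load 1 — triangular load w₀=4 kN/m (0→w₀ over full span):
  M_1 = w₀Lx/6 - w₀x³/(6L) = 4·12·6/6 - 4·6³/(6·12) = 36 kN·m
Load 2 — applied couple M₀=18 kN·m at a=3 m (b=L-a=9):
  M_2 = M₀x/L - M₀  [x>a] = 18·6/12 - 18 = -9 kN·m
Superposition: M = Σ M_i = 27 kN·m ≈ 27.000000 kN·m

M(6) = 27 kN·m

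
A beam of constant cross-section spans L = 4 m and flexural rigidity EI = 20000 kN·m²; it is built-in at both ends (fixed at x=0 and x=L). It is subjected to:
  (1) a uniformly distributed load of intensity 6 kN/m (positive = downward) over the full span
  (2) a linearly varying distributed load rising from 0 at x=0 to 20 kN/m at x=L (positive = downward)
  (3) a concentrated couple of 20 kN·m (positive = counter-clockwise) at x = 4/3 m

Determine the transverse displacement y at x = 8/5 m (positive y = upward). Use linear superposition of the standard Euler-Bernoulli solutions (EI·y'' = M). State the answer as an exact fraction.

y(8/5) = -561/1953125 m

Load 1 — uniform load w=6 kN/m over full span:
  y_1 = -wx²(L-x)²/(24EI) = -6·(8/5)²·(4-(8/5))²/(24·20000) = -72/390625 m
Load 2 — triangular load w₀=20 kN/m (0→w₀ over full span):
  y_2 = -w₀x²(L-x)²(x+2L)/(120LEI) = -20·(8/5)²·(4-(8/5))²·((8/5)+2·4)/(120·4·20000) = -576/1953125 m
Load 3 — applied couple M₀=20 kN·m at a=4/3 m (b=L-a=8/3):
  y_3 = (R_Ax³/6 - M_Ax²/2 - M₀(x-a)²/2)/EI  [x>a] with R_A=20/3, M_A=0 = ((20/3)·(8/5)³/6 - 0·(8/5)²/2 - 20·((8/5)-(4/3))²/2)/20000 = 3/15625 m
Superposition: y = Σ y_i = -561/1953125 m ≈ -0.000287 m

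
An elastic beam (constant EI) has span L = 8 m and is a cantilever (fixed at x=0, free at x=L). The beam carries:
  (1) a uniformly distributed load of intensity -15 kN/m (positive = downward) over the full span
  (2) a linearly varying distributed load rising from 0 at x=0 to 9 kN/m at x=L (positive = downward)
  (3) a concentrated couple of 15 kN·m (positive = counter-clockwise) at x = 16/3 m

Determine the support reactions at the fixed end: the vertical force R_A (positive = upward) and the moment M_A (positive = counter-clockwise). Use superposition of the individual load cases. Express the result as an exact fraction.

Load 1 — uniform load w=-15 kN/m over full span:
  R_A = wL = (-15)·8 = -120 kN
  M_A = wL²/2 = (-15)·8²/2 = -480 kN·m
Load 2 — triangular load w₀=9 kN/m (0→w₀ over full span):
  R_A = w₀L/2 = 9·8/2 = 36 kN
  M_A = w₀L²/3 = 9·8²/3 = 192 kN·m
Load 3 — applied couple M₀=15 kN·m at a=16/3 m (b=L-a=8/3):
  R_A = 0 kN
  M_A = -M₀ = -15 kN·m
Superposition: R_A = -84 kN, M_A = -303 kN·m

R_A = -84 kN, M_A = -303 kN·m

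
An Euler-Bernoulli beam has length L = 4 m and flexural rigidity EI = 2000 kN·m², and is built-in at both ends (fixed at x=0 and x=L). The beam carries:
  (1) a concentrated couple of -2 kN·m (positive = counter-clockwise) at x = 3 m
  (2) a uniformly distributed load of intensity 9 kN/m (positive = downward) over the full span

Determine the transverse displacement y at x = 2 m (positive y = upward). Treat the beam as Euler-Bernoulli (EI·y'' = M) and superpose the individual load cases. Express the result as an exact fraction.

y(2) = -11/4000 m

Load 1 — applied couple M₀=-2 kN·m at a=3 m (b=L-a=1):
  y_1 = (R_Ax³/6 - M_Ax²/2)/EI  [x≤a] with R_A=-9/16, M_A=-5/8 = ((-9/16)·2³/6 - (-5/8)·2²/2)/2000 = 1/4000 m
Load 2 — uniform load w=9 kN/m over full span:
  y_2 = -wx²(L-x)²/(24EI) = -9·2²·(4-2)²/(24·2000) = -3/1000 m
Superposition: y = Σ y_i = -11/4000 m ≈ -0.002750 m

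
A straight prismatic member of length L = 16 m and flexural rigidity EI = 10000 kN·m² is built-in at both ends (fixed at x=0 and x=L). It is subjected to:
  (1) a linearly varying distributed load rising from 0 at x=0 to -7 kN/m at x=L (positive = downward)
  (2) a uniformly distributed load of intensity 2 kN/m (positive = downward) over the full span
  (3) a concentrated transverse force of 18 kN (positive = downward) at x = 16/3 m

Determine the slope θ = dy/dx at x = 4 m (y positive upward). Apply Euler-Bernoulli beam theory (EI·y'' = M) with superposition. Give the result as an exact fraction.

Load 1 — triangular load w₀=-7 kN/m (0→w₀ over full span):
  θ_1 = -w₀(2x(L-x)(L-2x)(x+2L)+x²(L-x)²)/(120LEI) = -(-7)·(2·4·(16-4)·(16-2·4)·(4+2·16)+4²·(16-4)²)/(120·16·10000) = 273/25000 rad
Load 2 — uniform load w=2 kN/m over full span:
  θ_2 = -wx(L-x)(L-2x)/(12EI) = -2·4·(16-4)·(16-2·4)/(12·10000) = -4/625 rad
Load 3 — point force P=18 kN at a=16/3 m (b=L-a=32/3):
  θ_3 = -Pb²x(2aL-(3a+b)x)/(2L³EI)  [x≤a] = -18·(32/3)²·4·(2·(16/3)·16-(3·(16/3)+(32/3))·4)/(2·16³·10000) = -4/625 rad
Superposition: θ = Σ θ_i = -47/25000 rad ≈ -0.001880 rad

θ(4) = -47/25000 rad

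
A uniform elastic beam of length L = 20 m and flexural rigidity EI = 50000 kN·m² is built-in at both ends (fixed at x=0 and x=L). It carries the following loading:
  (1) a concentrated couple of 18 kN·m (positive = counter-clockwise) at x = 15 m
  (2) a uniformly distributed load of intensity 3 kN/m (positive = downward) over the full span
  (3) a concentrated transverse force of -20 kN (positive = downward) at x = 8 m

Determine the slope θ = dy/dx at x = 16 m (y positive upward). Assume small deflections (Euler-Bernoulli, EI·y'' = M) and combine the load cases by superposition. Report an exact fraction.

Load 1 — applied couple M₀=18 kN·m at a=15 m (b=L-a=5):
  θ_1 = (R_Ax²/2 - M_Ax - M₀(x-a))/EI  [x>a] with R_A=81/80, M_A=45/8 = ((81/80)·16²/2 - (45/8)·16 - 18·(16-15))/50000 = 27/62500 rad
Load 2 — uniform load w=3 kN/m over full span:
  θ_2 = -wx(L-x)(L-2x)/(12EI) = -3·16·(20-16)·(20-2·16)/(12·50000) = 12/3125 rad
Load 3 — point force P=-20 kN at a=8 m (b=L-a=12):
  θ_3 = Pa²(L-x)(2bL-(3b+a)(L-x))/(2L³EI)  [x>a] = (-20)·8²·(20-16)·(2·12·20-(3·12+8)·(20-16))/(2·20³·50000) = -152/78125 rad
Superposition: θ = Σ θ_i = 727/312500 rad ≈ 0.002326 rad

θ(16) = 727/312500 rad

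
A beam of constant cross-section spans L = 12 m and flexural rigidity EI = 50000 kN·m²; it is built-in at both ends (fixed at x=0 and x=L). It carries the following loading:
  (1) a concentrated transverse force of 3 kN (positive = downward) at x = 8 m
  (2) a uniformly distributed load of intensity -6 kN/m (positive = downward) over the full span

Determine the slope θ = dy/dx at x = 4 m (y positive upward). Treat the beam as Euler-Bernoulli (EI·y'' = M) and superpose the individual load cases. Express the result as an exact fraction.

θ(4) = 67/56250 rad

Load 1 — point force P=3 kN at a=8 m (b=L-a=4):
  θ_1 = -Pb²x(2aL-(3a+b)x)/(2L³EI)  [x≤a] = -3·4²·4·(2·8·12-(3·8+4)·4)/(2·12³·50000) = -1/11250 rad
Load 2 — uniform load w=-6 kN/m over full span:
  θ_2 = -wx(L-x)(L-2x)/(12EI) = -(-6)·4·(12-4)·(12-2·4)/(12·50000) = 4/3125 rad
Superposition: θ = Σ θ_i = 67/56250 rad ≈ 0.001191 rad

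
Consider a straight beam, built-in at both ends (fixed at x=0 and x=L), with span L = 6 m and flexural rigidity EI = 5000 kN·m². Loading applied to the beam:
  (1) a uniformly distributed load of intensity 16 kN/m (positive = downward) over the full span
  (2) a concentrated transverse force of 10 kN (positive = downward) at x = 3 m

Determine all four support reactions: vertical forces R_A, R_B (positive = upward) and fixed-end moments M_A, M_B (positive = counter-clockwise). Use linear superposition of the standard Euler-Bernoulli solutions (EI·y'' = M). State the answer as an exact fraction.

R_A = 53 kN, M_A = 111/2 kN·m, R_B = 53 kN, M_B = -111/2 kN·m

Load 1 — uniform load w=16 kN/m over full span:
  R_A = wL/2 = 16·6/2 = 48 kN
  M_A = wL²/12 = 16·6²/12 = 48 kN·m
  R_B = wL/2 = 16·6/2 = 48 kN
  M_B = -wL²/12 = -16·6²/12 = -48 kN·m
Load 2 — point force P=10 kN at a=3 m (b=L-a=3):
  R_A = Pb²(3a+b)/L³ = 10·3²·(3·3+3)/6³ = 5 kN
  M_A = Pab²/L² = 10·3·3²/6² = 15/2 kN·m
  R_B = Pa²(a+3b)/L³ = 10·3²·(3+3·3)/6³ = 5 kN
  M_B = -Pa²b/L² = -10·3²·3/6² = -15/2 kN·m
Superposition: R_A = 53 kN, M_A = 111/2 kN·m, R_B = 53 kN, M_B = -111/2 kN·m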